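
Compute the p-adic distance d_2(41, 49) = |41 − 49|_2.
d_2(41, 49) = 1/8

Step 1 — x − y = 41 − 49 = -8. Step 2 — v_2(-8) = 3 (factor: -8 = −(2^3 · 1); the sign does not affect v_p). Step 3 — |x − y|_2 = 2^{-3} = 1/8.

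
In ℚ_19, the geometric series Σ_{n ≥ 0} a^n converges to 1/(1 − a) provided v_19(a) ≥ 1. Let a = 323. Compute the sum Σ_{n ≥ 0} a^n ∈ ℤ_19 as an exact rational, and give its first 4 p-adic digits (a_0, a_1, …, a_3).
Σ a^n = 1/(1 − a) = -1/322;  first 4 digits = (1, 17, 4, 7)

v_19(a) = 1 ≥ 1, so the series converges in ℤ_19 to 1/(1 − a) = 1/(1 − 323) = -1/322. Expand this rational in ℤ_19: compute digits iteratively via d_i = x_i mod 19, x_{i+1} = (x_i − d_i)/19. The first 4 digits are (1, 17, 4, 7).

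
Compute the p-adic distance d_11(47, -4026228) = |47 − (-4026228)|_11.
d_11(47, -4026228) = 1/161051

Step 1 — x − y = 47 − (-4026228) = 4026275. Step 2 — v_11(4026275) = 5 (factor: 4026275 = (11^5 · 25); the sign does not affect v_p). Step 3 — |x − y|_11 = 11^{-5} = 1/161051.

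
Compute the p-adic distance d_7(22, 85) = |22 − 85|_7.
d_7(22, 85) = 1/7

Step 1 — x − y = 22 − 85 = -63. Step 2 — v_7(-63) = 1 (factor: -63 = −(7^1 · 9); the sign does not affect v_p). Step 3 — |x − y|_7 = 7^{-1} = 1/7.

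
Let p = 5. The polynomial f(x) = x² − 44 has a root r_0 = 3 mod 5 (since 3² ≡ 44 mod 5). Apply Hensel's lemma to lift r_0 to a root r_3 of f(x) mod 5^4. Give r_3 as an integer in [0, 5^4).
r_3 = 513 (mod 625)

Hensel's recurrence: r_{i+1} = r_i − f(r_i)·(f′(r_i))^{-1} mod 5^{i+2}, with f′(x) = 2x. Iterate:
  r_0 = 3 (mod 5)
  r_1 = 13 (mod 25)
  r_2 = 13 (mod 125)
  r_3 = 513 (mod 625)
Final: r_3 = 513, and one checks f(r_3) ≡ 0 mod 5^4.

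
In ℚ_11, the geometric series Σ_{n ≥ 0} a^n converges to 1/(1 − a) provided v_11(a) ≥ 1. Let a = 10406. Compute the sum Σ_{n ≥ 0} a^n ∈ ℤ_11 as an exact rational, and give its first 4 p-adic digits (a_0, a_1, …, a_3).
Σ a^n = 1/(1 − a) = -1/10405;  first 4 digits = (1, 0, 9, 7)

v_11(a) = 2 ≥ 1, so the series converges in ℤ_11 to 1/(1 − a) = 1/(1 − 10406) = -1/10405. Expand this rational in ℤ_11: compute digits iteratively via d_i = x_i mod 11, x_{i+1} = (x_i − d_i)/11. The first 4 digits are (1, 0, 9, 7).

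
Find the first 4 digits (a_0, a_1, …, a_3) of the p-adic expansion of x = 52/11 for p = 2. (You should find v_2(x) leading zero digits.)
(a_0, …, a_3) = (0, 0, 1, 1)

v_2(52/11) = 2, so a_0 = ... = a_1 = 0. Factor out: x = 2^2 · u with u = 13/11 a unit in ℤ_2. Expand u iteratively via a_{v+i} = u_i mod 2, u_{i+1} = (u_i − a_{v+i})/2:
  u_0 = 13/11;  a_2 = 1;  u_1 = (u_0 − 1)/2 = 1/11
  u_1 = 1/11;  a_3 = 1;  u_2 = (u_1 − 1)/2 = -5/11
Digits: (0, 0, 1, 1).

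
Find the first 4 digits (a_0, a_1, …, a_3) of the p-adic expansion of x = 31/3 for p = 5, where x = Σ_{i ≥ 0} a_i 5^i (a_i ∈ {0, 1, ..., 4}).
(a_0, …, a_3) = (2, 0, 2, 3)

v_5(31/3) = 0 (numerator and denominator both coprime to 5), so x ∈ ℤ_5^×. Compute digits iteratively via a_i = x_i mod 5, x_{i+1} = (x_i − a_i)/5, with x_0 = x:
  x_0 = 31/3;  a_0 = 2;  x_1 = (x_0 − 2)/5 = 5/3
  x_1 = 5/3;  a_1 = 0;  x_2 = (x_1 − 0)/5 = 1/3
  x_2 = 1/3;  a_2 = 2;  x_3 = (x_2 − 2)/5 = -1/3
  x_3 = -1/3;  a_3 = 3;  x_4 = (x_3 − 3)/5 = -2/3
Digits: (2, 0, 2, 3).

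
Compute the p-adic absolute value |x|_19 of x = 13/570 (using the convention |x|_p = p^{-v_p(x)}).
|13/570|_19 = 19

Step 1 — compute v_19(x) by factoring powers of 19 out of the numerator and denominator: v_19(13/570) = -1. Step 2 — apply |x|_p = p^{-v_p(x)} = 19^{1} = 19.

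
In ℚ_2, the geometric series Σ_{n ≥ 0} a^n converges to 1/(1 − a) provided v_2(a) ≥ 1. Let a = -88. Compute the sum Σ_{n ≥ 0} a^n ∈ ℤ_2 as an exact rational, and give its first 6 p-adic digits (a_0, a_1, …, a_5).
Σ a^n = 1/(1 − a) = 1/89;  first 6 digits = (1, 0, 0, 1, 0, 1)

v_2(a) = 3 ≥ 1, so the series converges in ℤ_2 to 1/(1 − a) = 1/(1 − (-88)) = 1/89. Expand this rational in ℤ_2: compute digits iteratively via d_i = x_i mod 2, x_{i+1} = (x_i − d_i)/2. The first 6 digits are (1, 0, 0, 1, 0, 1).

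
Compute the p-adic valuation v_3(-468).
v_3(-468) = 2

v_3(n) is the largest exponent k such that 3^k divides n. Factor out: -468 = -3^2 · 52. (Sign doesn't affect v_p.) So v_3(-468) = 2.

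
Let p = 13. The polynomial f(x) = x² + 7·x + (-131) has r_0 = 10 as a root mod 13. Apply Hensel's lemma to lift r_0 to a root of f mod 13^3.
r_2 = 1661 (mod 2197)

Hensel: r_{i+1} = r_i − f(r_i)·(f′(r_i))^{-1} mod 13^{i+2}, f′(x) = 2x + 7. Iterate:
  r_0 = 10 (mod 13)
  r_1 = 140 (mod 169)
  r_2 = 1661 (mod 2197)
Final: r = 1661 satisfies f(r) ≡ 0 mod 13^3.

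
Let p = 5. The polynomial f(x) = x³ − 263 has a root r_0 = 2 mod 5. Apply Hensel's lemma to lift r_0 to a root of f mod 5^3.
r_2 = 67 (mod 125)

Hensel: r_{i+1} = r_i − f(r_i)/f′(r_i) mod 5^{i+2}, where f′(x) = 3x². Iterate:
  r_0 = 2 (mod 5)
  r_1 = 17 (mod 25)
  r_2 = 67 (mod 125)
Final: r = 67 with f(r) ≡ 0 mod 5^3.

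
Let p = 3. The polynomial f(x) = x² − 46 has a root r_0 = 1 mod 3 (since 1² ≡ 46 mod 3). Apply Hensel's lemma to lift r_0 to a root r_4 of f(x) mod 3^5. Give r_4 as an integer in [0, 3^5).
r_4 = 226 (mod 243)

Hensel's recurrence: r_{i+1} = r_i − f(r_i)·(f′(r_i))^{-1} mod 3^{i+2}, with f′(x) = 2x. Iterate:
  r_0 = 1 (mod 3)
  r_1 = 1 (mod 9)
  r_2 = 10 (mod 27)
  r_3 = 64 (mod 81)
  r_4 = 226 (mod 243)
Final: r_4 = 226, and one checks f(r_4) ≡ 0 mod 3^5.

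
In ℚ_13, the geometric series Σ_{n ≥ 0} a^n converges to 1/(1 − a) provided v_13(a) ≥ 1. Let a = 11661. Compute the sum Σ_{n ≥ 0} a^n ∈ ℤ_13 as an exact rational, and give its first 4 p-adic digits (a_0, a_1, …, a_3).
Σ a^n = 1/(1 − a) = -1/11660;  first 4 digits = (1, 0, 4, 5)

v_13(a) = 2 ≥ 1, so the series converges in ℤ_13 to 1/(1 − a) = 1/(1 − 11661) = -1/11660. Expand this rational in ℤ_13: compute digits iteratively via d_i = x_i mod 13, x_{i+1} = (x_i − d_i)/13. The first 4 digits are (1, 0, 4, 5).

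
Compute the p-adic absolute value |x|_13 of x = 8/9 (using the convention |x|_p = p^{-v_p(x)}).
|8/9|_13 = 1

Step 1 — compute v_13(x) by factoring powers of 13 out of the numerator and denominator: v_13(8/9) = 0. Step 2 — apply |x|_p = p^{-v_p(x)} = 13^{0} = 1.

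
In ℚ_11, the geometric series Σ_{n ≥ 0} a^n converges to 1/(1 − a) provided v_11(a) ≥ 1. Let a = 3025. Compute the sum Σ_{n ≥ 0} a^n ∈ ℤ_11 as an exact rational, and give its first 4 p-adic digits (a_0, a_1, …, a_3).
Σ a^n = 1/(1 − a) = -1/3024;  first 4 digits = (1, 0, 3, 2)

v_11(a) = 2 ≥ 1, so the series converges in ℤ_11 to 1/(1 − a) = 1/(1 − 3025) = -1/3024. Expand this rational in ℤ_11: compute digits iteratively via d_i = x_i mod 11, x_{i+1} = (x_i − d_i)/11. The first 4 digits are (1, 0, 3, 2).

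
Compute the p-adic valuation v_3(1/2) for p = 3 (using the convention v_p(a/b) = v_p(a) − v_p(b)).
v_3(1/2) = 0

Factor powers of 3 from the numerator and denominator of the reduced fraction: 1 = 3^0 · 1 and 2 = 3^0 · 2. Apply v_p(a/b) = v_p(a) − v_p(b): v_3(1/2) = 0 − 0 = 0.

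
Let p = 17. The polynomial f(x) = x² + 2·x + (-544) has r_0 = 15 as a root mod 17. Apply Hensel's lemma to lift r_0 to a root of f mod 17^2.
r_1 = 15 (mod 289)

Hensel: r_{i+1} = r_i − f(r_i)·(f′(r_i))^{-1} mod 17^{i+2}, f′(x) = 2x + 2. Iterate:
  r_0 = 15 (mod 17)
  r_1 = 15 (mod 289)
Final: r = 15 satisfies f(r) ≡ 0 mod 17^2.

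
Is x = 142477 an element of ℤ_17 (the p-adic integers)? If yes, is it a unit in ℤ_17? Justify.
x ∈ ℤ_17 but not a unit; v_17(x) = 3 > 0

ℤ_17 = {x ∈ ℚ_17 : v_17(x) ≥ 0} and ℤ_17^× = {x ∈ ℤ_17 : v_17(x) = 0}. Here v_17(142477) = v_17(num) − v_17(den) = 3; compare against these criteria.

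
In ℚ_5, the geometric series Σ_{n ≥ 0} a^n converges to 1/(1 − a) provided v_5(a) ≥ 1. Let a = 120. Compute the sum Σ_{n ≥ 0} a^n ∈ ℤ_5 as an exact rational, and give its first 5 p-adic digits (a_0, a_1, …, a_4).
Σ a^n = 1/(1 − a) = -1/119;  first 5 digits = (1, 4, 0, 0, 4)

v_5(a) = 1 ≥ 1, so the series converges in ℤ_5 to 1/(1 − a) = 1/(1 − 120) = -1/119. Expand this rational in ℤ_5: compute digits iteratively via d_i = x_i mod 5, x_{i+1} = (x_i − d_i)/5. The first 5 digits are (1, 4, 0, 0, 4).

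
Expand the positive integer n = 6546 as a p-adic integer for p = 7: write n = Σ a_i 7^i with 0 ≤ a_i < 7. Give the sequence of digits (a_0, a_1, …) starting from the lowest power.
(a_0, a_1, …) = (1, 4, 0, 5, 2)

Repeated division by 7 gives the digits low-to-high: 6546 = 1 + 4·7^1 + 5·7^3 + 2·7^4. Digit sequence: (1, 4, 0, 5, 2).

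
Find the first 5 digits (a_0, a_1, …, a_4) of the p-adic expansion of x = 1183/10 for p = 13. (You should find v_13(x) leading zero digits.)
(a_0, …, a_4) = (0, 0, 2, 9, 11)

v_13(1183/10) = 2, so a_0 = ... = a_1 = 0. Factor out: x = 13^2 · u with u = 7/10 a unit in ℤ_13. Expand u iteratively via a_{v+i} = u_i mod 13, u_{i+1} = (u_i − a_{v+i})/13:
  u_0 = 7/10;  a_2 = 2;  u_1 = (u_0 − 2)/13 = -1/10
  u_1 = -1/10;  a_3 = 9;  u_2 = (u_1 − 9)/13 = -7/10
  u_2 = -7/10;  a_4 = 11;  u_3 = (u_2 − 11)/13 = -9/10
Digits: (0, 0, 2, 9, 11).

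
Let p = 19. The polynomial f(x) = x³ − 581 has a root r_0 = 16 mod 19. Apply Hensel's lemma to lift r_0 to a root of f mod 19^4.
r_3 = 112705 (mod 130321)

Hensel: r_{i+1} = r_i − f(r_i)/f′(r_i) mod 19^{i+2}, where f′(x) = 3x². Iterate:
  r_0 = 16 (mod 19)
  r_1 = 73 (mod 361)
  r_2 = 2961 (mod 6859)
  r_3 = 112705 (mod 130321)
Final: r = 112705 with f(r) ≡ 0 mod 19^4.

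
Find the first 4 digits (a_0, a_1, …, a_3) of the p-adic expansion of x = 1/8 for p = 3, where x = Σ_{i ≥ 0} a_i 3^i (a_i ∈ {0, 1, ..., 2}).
(a_0, …, a_3) = (2, 2, 1, 2)

v_3(1/8) = 0 (numerator and denominator both coprime to 3), so x ∈ ℤ_3^×. Compute digits iteratively via a_i = x_i mod 3, x_{i+1} = (x_i − a_i)/3, with x_0 = x:
  x_0 = 1/8;  a_0 = 2;  x_1 = (x_0 − 2)/3 = -5/8
  x_1 = -5/8;  a_1 = 2;  x_2 = (x_1 − 2)/3 = -7/8
  x_2 = -7/8;  a_2 = 1;  x_3 = (x_2 − 1)/3 = -5/8
  x_3 = -5/8;  a_3 = 2;  x_4 = (x_3 − 2)/3 = -7/8
Digits: (2, 2, 1, 2).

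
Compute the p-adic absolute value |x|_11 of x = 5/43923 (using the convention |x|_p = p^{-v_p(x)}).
|5/43923|_11 = 14641

Step 1 — compute v_11(x) by factoring powers of 11 out of the numerator and denominator: v_11(5/43923) = -4. Step 2 — apply |x|_p = p^{-v_p(x)} = 11^{4} = 14641.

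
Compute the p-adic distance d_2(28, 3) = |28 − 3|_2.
d_2(28, 3) = 1

Step 1 — x − y = 28 − 3 = 25. Step 2 — v_2(25) = 0 (factor: 25 = (2^0 · 25); the sign does not affect v_p). Step 3 — |x − y|_2 = 2^{0} = 1.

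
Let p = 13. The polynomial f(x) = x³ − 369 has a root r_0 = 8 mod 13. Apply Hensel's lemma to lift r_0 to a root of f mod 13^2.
r_1 = 112 (mod 169)

Hensel: r_{i+1} = r_i − f(r_i)/f′(r_i) mod 13^{i+2}, where f′(x) = 3x². Iterate:
  r_0 = 8 (mod 13)
  r_1 = 112 (mod 169)
Final: r = 112 with f(r) ≡ 0 mod 13^2.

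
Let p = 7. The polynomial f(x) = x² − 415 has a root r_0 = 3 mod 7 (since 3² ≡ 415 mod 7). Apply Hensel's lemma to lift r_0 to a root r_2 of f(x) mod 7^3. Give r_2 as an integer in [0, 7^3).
r_2 = 38 (mod 343)

Hensel's recurrence: r_{i+1} = r_i − f(r_i)·(f′(r_i))^{-1} mod 7^{i+2}, with f′(x) = 2x. Iterate:
  r_0 = 3 (mod 7)
  r_1 = 38 (mod 49)
  r_2 = 38 (mod 343)
Final: r_2 = 38, and one checks f(r_2) ≡ 0 mod 7^3.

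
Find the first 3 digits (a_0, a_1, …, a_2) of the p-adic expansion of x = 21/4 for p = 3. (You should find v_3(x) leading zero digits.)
(a_0, …, a_2) = (0, 1, 1)

v_3(21/4) = 1, so a_0 = ... = a_0 = 0. Factor out: x = 3^1 · u with u = 7/4 a unit in ℤ_3. Expand u iteratively via a_{v+i} = u_i mod 3, u_{i+1} = (u_i − a_{v+i})/3:
  u_0 = 7/4;  a_1 = 1;  u_1 = (u_0 − 1)/3 = 1/4
  u_1 = 1/4;  a_2 = 1;  u_2 = (u_1 − 1)/3 = -1/4
Digits: (0, 1, 1).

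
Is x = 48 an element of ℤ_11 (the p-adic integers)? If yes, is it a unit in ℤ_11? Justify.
x ∈ ℤ_11^× (unit); v_11(x) = 0

ℤ_11 = {x ∈ ℚ_11 : v_11(x) ≥ 0} and ℤ_11^× = {x ∈ ℤ_11 : v_11(x) = 0}. Here v_11(48) = v_11(num) − v_11(den) = 0; compare against these criteria.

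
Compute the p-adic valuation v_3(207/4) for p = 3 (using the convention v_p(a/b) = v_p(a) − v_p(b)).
v_3(207/4) = 2

Factor powers of 3 from the numerator and denominator of the reduced fraction: 207 = 3^2 · 23 and 4 = 3^0 · 4. Apply v_p(a/b) = v_p(a) − v_p(b): v_3(207/4) = 2 − 0 = 2.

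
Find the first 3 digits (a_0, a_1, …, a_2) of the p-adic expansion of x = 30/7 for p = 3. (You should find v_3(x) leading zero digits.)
(a_0, …, a_2) = (0, 1, 1)

v_3(30/7) = 1, so a_0 = ... = a_0 = 0. Factor out: x = 3^1 · u with u = 10/7 a unit in ℤ_3. Expand u iteratively via a_{v+i} = u_i mod 3, u_{i+1} = (u_i − a_{v+i})/3:
  u_0 = 10/7;  a_1 = 1;  u_1 = (u_0 − 1)/3 = 1/7
  u_1 = 1/7;  a_2 = 1;  u_2 = (u_1 − 1)/3 = -2/7
Digits: (0, 1, 1).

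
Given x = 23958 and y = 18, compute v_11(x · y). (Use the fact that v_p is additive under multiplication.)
v_11(431244) = 3

v_p(x) = 3 (factor: 23958 = 11^3 · 18); v_p(y) = 0 (factor: 18 = 11^0 · 18). Additivity: v_p(xy) = v_p(x) + v_p(y) = 3 + 0 = 3. (Direct check: xy = 431244 = 11^3 · (324).)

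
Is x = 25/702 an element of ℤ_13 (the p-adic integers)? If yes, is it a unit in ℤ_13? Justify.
x ∉ ℤ_13 (v_13(x) = -1 < 0)

ℤ_13 = {x ∈ ℚ_13 : v_13(x) ≥ 0} and ℤ_13^× = {x ∈ ℤ_13 : v_13(x) = 0}. Here v_13(25/702) = v_13(num) − v_13(den) = -1; compare against these criteria.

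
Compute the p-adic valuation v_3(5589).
v_3(5589) = 5

v_3(n) is the largest exponent k such that 3^k divides n. Factor out: 5589 = 3^5 · 23. (Sign doesn't affect v_p.) So v_3(5589) = 5.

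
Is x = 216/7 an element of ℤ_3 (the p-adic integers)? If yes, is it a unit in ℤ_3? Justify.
x ∈ ℤ_3 but not a unit; v_3(x) = 3 > 0

ℤ_3 = {x ∈ ℚ_3 : v_3(x) ≥ 0} and ℤ_3^× = {x ∈ ℤ_3 : v_3(x) = 0}. Here v_3(216/7) = v_3(num) − v_3(den) = 3; compare against these criteria.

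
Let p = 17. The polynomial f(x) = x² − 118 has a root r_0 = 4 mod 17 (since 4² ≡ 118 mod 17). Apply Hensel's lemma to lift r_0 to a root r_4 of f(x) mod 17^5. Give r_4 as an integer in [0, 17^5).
r_4 = 1160424 (mod 1419857)

Hensel's recurrence: r_{i+1} = r_i − f(r_i)·(f′(r_i))^{-1} mod 17^{i+2}, with f′(x) = 2x. Iterate:
  r_0 = 4 (mod 17)
  r_1 = 89 (mod 289)
  r_2 = 956 (mod 4913)
  r_3 = 74651 (mod 83521)
  r_4 = 1160424 (mod 1419857)
Final: r_4 = 1160424, and one checks f(r_4) ≡ 0 mod 17^5.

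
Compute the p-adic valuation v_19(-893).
v_19(-893) = 1

v_19(n) is the largest exponent k such that 19^k divides n. Factor out: -893 = -19^1 · 47. (Sign doesn't affect v_p.) So v_19(-893) = 1.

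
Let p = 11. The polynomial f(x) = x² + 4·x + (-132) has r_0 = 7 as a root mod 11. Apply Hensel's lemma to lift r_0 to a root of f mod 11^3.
r_2 = 568 (mod 1331)

Hensel: r_{i+1} = r_i − f(r_i)·(f′(r_i))^{-1} mod 11^{i+2}, f′(x) = 2x + 4. Iterate:
  r_0 = 7 (mod 11)
  r_1 = 84 (mod 121)
  r_2 = 568 (mod 1331)
Final: r = 568 satisfies f(r) ≡ 0 mod 11^3.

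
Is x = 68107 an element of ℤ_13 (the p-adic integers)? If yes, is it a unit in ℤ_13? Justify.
x ∈ ℤ_13 but not a unit; v_13(x) = 3 > 0

ℤ_13 = {x ∈ ℚ_13 : v_13(x) ≥ 0} and ℤ_13^× = {x ∈ ℤ_13 : v_13(x) = 0}. Here v_13(68107) = v_13(num) − v_13(den) = 3; compare against these criteria.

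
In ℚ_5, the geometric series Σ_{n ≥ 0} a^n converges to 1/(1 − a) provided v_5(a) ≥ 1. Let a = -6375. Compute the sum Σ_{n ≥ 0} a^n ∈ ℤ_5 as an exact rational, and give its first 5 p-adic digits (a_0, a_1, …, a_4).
Σ a^n = 1/(1 − a) = 1/6376;  first 5 digits = (1, 0, 0, 4, 4)

v_5(a) = 3 ≥ 1, so the series converges in ℤ_5 to 1/(1 − a) = 1/(1 − (-6375)) = 1/6376. Expand this rational in ℤ_5: compute digits iteratively via d_i = x_i mod 5, x_{i+1} = (x_i − d_i)/5. The first 5 digits are (1, 0, 0, 4, 4).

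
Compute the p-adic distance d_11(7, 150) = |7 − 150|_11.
d_11(7, 150) = 1/11

Step 1 — x − y = 7 − 150 = -143. Step 2 — v_11(-143) = 1 (factor: -143 = −(11^1 · 13); the sign does not affect v_p). Step 3 — |x − y|_11 = 11^{-1} = 1/11.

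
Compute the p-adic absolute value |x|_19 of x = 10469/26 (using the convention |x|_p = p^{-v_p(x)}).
|10469/26|_19 = 1/361

Step 1 — compute v_19(x) by factoring powers of 19 out of the numerator and denominator: v_19(10469/26) = 2. Step 2 — apply |x|_p = p^{-v_p(x)} = 19^{-2} = 1/361.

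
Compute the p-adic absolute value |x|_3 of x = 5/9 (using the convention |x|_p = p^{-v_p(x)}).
|5/9|_3 = 9

Step 1 — compute v_3(x) by factoring powers of 3 out of the numerator and denominator: v_3(5/9) = -2. Step 2 — apply |x|_p = p^{-v_p(x)} = 3^{2} = 9.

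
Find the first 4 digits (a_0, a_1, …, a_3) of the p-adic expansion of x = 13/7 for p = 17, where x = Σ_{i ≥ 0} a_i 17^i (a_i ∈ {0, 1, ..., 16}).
(a_0, …, a_3) = (14, 9, 14, 4)

v_17(13/7) = 0 (numerator and denominator both coprime to 17), so x ∈ ℤ_17^×. Compute digits iteratively via a_i = x_i mod 17, x_{i+1} = (x_i − a_i)/17, with x_0 = x:
  x_0 = 13/7;  a_0 = 14;  x_1 = (x_0 − 14)/17 = -5/7
  x_1 = -5/7;  a_1 = 9;  x_2 = (x_1 − 9)/17 = -4/7
  x_2 = -4/7;  a_2 = 14;  x_3 = (x_2 − 14)/17 = -6/7
  x_3 = -6/7;  a_3 = 4;  x_4 = (x_3 − 4)/17 = -2/7
Digits: (14, 9, 14, 4).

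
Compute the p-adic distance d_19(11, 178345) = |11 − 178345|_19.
d_19(11, 178345) = 1/6859

Step 1 — x − y = 11 − 178345 = -178334. Step 2 — v_19(-178334) = 3 (factor: -178334 = −(19^3 · 26); the sign does not affect v_p). Step 3 — |x − y|_19 = 19^{-3} = 1/6859.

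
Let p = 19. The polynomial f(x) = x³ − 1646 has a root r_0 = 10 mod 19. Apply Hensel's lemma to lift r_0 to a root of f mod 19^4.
r_3 = 38295 (mod 130321)

Hensel: r_{i+1} = r_i − f(r_i)/f′(r_i) mod 19^{i+2}, where f′(x) = 3x². Iterate:
  r_0 = 10 (mod 19)
  r_1 = 29 (mod 361)
  r_2 = 4000 (mod 6859)
  r_3 = 38295 (mod 130321)
Final: r = 38295 with f(r) ≡ 0 mod 19^4.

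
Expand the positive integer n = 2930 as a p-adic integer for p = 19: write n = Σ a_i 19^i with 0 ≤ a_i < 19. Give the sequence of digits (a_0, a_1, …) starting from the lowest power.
(a_0, a_1, …) = (4, 2, 8)

Repeated division by 19 gives the digits low-to-high: 2930 = 4 + 2·19^1 + 8·19^2. Digit sequence: (4, 2, 8).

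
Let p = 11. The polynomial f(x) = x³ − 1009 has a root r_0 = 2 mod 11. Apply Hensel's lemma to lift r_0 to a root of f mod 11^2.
r_1 = 35 (mod 121)

Hensel: r_{i+1} = r_i − f(r_i)/f′(r_i) mod 11^{i+2}, where f′(x) = 3x². Iterate:
  r_0 = 2 (mod 11)
  r_1 = 35 (mod 121)
Final: r = 35 with f(r) ≡ 0 mod 11^2.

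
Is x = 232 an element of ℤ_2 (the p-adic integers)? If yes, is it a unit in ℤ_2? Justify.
x ∈ ℤ_2 but not a unit; v_2(x) = 3 > 0

ℤ_2 = {x ∈ ℚ_2 : v_2(x) ≥ 0} and ℤ_2^× = {x ∈ ℤ_2 : v_2(x) = 0}. Here v_2(232) = v_2(num) − v_2(den) = 3; compare against these criteria.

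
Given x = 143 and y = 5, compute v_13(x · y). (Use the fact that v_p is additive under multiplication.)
v_13(715) = 1

v_p(x) = 1 (factor: 143 = 13^1 · 11); v_p(y) = 0 (factor: 5 = 13^0 · 5). Additivity: v_p(xy) = v_p(x) + v_p(y) = 1 + 0 = 1. (Direct check: xy = 715 = 13^1 · (55).)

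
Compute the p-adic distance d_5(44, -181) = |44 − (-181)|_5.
d_5(44, -181) = 1/25

Step 1 — x − y = 44 − (-181) = 225. Step 2 — v_5(225) = 2 (factor: 225 = (5^2 · 9); the sign does not affect v_p). Step 3 — |x − y|_5 = 5^{-2} = 1/25.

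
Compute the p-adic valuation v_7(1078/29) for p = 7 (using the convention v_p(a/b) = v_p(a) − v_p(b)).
v_7(1078/29) = 2

Factor powers of 7 from the numerator and denominator of the reduced fraction: 1078 = 7^2 · 22 and 29 = 7^0 · 29. Apply v_p(a/b) = v_p(a) − v_p(b): v_7(1078/29) = 2 − 0 = 2.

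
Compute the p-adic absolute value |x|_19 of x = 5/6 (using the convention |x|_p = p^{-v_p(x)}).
|5/6|_19 = 1

Step 1 — compute v_19(x) by factoring powers of 19 out of the numerator and denominator: v_19(5/6) = 0. Step 2 — apply |x|_p = p^{-v_p(x)} = 19^{0} = 1.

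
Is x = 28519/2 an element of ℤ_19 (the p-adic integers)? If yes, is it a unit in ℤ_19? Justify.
x ∈ ℤ_19 but not a unit; v_19(x) = 2 > 0

ℤ_19 = {x ∈ ℚ_19 : v_19(x) ≥ 0} and ℤ_19^× = {x ∈ ℤ_19 : v_19(x) = 0}. Here v_19(28519/2) = v_19(num) − v_19(den) = 2; compare against these criteria.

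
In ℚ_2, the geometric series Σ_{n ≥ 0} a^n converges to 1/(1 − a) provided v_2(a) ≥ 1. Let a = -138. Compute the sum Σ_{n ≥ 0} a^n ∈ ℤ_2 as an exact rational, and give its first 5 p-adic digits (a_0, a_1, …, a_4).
Σ a^n = 1/(1 − a) = 1/139;  first 5 digits = (1, 1, 0, 0, 0)

v_2(a) = 1 ≥ 1, so the series converges in ℤ_2 to 1/(1 − a) = 1/(1 − (-138)) = 1/139. Expand this rational in ℤ_2: compute digits iteratively via d_i = x_i mod 2, x_{i+1} = (x_i − d_i)/2. The first 5 digits are (1, 1, 0, 0, 0).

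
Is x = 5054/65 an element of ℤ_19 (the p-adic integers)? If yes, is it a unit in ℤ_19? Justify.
x ∈ ℤ_19 but not a unit; v_19(x) = 2 > 0

ℤ_19 = {x ∈ ℚ_19 : v_19(x) ≥ 0} and ℤ_19^× = {x ∈ ℤ_19 : v_19(x) = 0}. Here v_19(5054/65) = v_19(num) − v_19(den) = 2; compare against these criteria.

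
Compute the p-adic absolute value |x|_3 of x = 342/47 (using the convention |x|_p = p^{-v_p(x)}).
|342/47|_3 = 1/9

Step 1 — compute v_3(x) by factoring powers of 3 out of the numerator and denominator: v_3(342/47) = 2. Step 2 — apply |x|_p = p^{-v_p(x)} = 3^{-2} = 1/9.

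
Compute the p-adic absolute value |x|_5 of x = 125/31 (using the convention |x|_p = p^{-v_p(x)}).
|125/31|_5 = 1/125

Step 1 — compute v_5(x) by factoring powers of 5 out of the numerator and denominator: v_5(125/31) = 3. Step 2 — apply |x|_p = p^{-v_p(x)} = 5^{-3} = 1/125.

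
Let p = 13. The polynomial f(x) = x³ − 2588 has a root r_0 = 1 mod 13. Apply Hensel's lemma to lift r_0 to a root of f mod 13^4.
r_3 = 18383 (mod 28561)

Hensel: r_{i+1} = r_i − f(r_i)/f′(r_i) mod 13^{i+2}, where f′(x) = 3x². Iterate:
  r_0 = 1 (mod 13)
  r_1 = 131 (mod 169)
  r_2 = 807 (mod 2197)
  r_3 = 18383 (mod 28561)
Final: r = 18383 with f(r) ≡ 0 mod 13^4.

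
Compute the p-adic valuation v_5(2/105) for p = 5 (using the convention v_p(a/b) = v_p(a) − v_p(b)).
v_5(2/105) = -1

Factor powers of 5 from the numerator and denominator of the reduced fraction: 2 = 5^0 · 2 and 105 = 5^1 · 21. Apply v_p(a/b) = v_p(a) − v_p(b): v_5(2/105) = 0 − 1 = -1.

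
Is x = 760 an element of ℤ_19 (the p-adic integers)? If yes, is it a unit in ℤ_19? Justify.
x ∈ ℤ_19 but not a unit; v_19(x) = 1 > 0

ℤ_19 = {x ∈ ℚ_19 : v_19(x) ≥ 0} and ℤ_19^× = {x ∈ ℤ_19 : v_19(x) = 0}. Here v_19(760) = v_19(num) − v_19(den) = 1; compare against these criteria.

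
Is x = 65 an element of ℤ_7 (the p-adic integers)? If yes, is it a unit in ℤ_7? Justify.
x ∈ ℤ_7^× (unit); v_7(x) = 0

ℤ_7 = {x ∈ ℚ_7 : v_7(x) ≥ 0} and ℤ_7^× = {x ∈ ℤ_7 : v_7(x) = 0}. Here v_7(65) = v_7(num) − v_7(den) = 0; compare against these criteria.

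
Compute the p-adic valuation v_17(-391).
v_17(-391) = 1

v_17(n) is the largest exponent k such that 17^k divides n. Factor out: -391 = -17^1 · 23. (Sign doesn't affect v_p.) So v_17(-391) = 1.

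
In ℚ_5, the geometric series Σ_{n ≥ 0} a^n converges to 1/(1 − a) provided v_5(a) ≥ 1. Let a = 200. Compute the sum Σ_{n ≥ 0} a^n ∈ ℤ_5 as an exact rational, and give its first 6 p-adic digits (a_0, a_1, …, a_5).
Σ a^n = 1/(1 − a) = -1/199;  first 6 digits = (1, 0, 3, 1, 4, 2)

v_5(a) = 2 ≥ 1, so the series converges in ℤ_5 to 1/(1 − a) = 1/(1 − 200) = -1/199. Expand this rational in ℤ_5: compute digits iteratively via d_i = x_i mod 5, x_{i+1} = (x_i − d_i)/5. The first 6 digits are (1, 0, 3, 1, 4, 2).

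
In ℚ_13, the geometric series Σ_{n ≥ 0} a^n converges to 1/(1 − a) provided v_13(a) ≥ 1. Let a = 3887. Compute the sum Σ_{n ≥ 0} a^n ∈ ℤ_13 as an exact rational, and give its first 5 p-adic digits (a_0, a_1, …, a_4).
Σ a^n = 1/(1 − a) = -1/3886;  first 5 digits = (1, 0, 10, 1, 9)

v_13(a) = 2 ≥ 1, so the series converges in ℤ_13 to 1/(1 − a) = 1/(1 − 3887) = -1/3886. Expand this rational in ℤ_13: compute digits iteratively via d_i = x_i mod 13, x_{i+1} = (x_i − d_i)/13. The first 5 digits are (1, 0, 10, 1, 9).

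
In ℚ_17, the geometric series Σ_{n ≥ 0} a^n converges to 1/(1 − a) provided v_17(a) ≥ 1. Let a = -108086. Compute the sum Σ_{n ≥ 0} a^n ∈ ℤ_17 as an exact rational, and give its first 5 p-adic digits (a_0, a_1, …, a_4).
Σ a^n = 1/(1 − a) = 1/108087;  first 5 digits = (1, 0, 0, 12, 15)

v_17(a) = 3 ≥ 1, so the series converges in ℤ_17 to 1/(1 − a) = 1/(1 − (-108086)) = 1/108087. Expand this rational in ℤ_17: compute digits iteratively via d_i = x_i mod 17, x_{i+1} = (x_i − d_i)/17. The first 5 digits are (1, 0, 0, 12, 15).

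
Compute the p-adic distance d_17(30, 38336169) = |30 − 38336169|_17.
d_17(30, 38336169) = 1/1419857

Step 1 — x − y = 30 − 38336169 = -38336139. Step 2 — v_17(-38336139) = 5 (factor: -38336139 = −(17^5 · 27); the sign does not affect v_p). Step 3 — |x − y|_17 = 17^{-5} = 1/1419857.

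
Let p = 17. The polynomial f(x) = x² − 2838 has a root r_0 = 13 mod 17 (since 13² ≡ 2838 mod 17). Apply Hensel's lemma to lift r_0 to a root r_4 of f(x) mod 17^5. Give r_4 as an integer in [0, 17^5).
r_4 = 1204412 (mod 1419857)

Hensel's recurrence: r_{i+1} = r_i − f(r_i)·(f′(r_i))^{-1} mod 17^{i+2}, with f′(x) = 2x. Iterate:
  r_0 = 13 (mod 17)
  r_1 = 149 (mod 289)
  r_2 = 727 (mod 4913)
  r_3 = 35118 (mod 83521)
  r_4 = 1204412 (mod 1419857)
Final: r_4 = 1204412, and one checks f(r_4) ≡ 0 mod 17^5.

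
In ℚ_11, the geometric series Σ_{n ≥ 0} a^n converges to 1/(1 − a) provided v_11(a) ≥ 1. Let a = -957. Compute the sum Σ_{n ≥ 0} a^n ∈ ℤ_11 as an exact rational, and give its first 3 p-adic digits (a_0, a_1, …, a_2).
Σ a^n = 1/(1 − a) = 1/958;  first 3 digits = (1, 1, 4)

v_11(a) = 1 ≥ 1, so the series converges in ℤ_11 to 1/(1 − a) = 1/(1 − (-957)) = 1/958. Expand this rational in ℤ_11: compute digits iteratively via d_i = x_i mod 11, x_{i+1} = (x_i − d_i)/11. The first 3 digits are (1, 1, 4).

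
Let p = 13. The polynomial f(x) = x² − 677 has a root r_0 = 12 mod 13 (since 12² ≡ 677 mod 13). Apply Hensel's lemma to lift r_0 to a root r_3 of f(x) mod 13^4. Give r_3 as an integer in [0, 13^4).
r_3 = 28222 (mod 28561)

Hensel's recurrence: r_{i+1} = r_i − f(r_i)·(f′(r_i))^{-1} mod 13^{i+2}, with f′(x) = 2x. Iterate:
  r_0 = 12 (mod 13)
  r_1 = 168 (mod 169)
  r_2 = 1858 (mod 2197)
  r_3 = 28222 (mod 28561)
Final: r_3 = 28222, and one checks f(r_3) ≡ 0 mod 13^4.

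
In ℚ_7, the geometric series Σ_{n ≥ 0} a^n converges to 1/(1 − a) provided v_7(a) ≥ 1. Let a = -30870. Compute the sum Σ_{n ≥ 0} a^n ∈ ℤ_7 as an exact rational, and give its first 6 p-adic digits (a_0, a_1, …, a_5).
Σ a^n = 1/(1 − a) = 1/30871;  first 6 digits = (1, 0, 0, 1, 1, 5)

v_7(a) = 3 ≥ 1, so the series converges in ℤ_7 to 1/(1 − a) = 1/(1 − (-30870)) = 1/30871. Expand this rational in ℤ_7: compute digits iteratively via d_i = x_i mod 7, x_{i+1} = (x_i − d_i)/7. The first 6 digits are (1, 0, 0, 1, 1, 5).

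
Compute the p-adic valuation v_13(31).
v_13(31) = 0

v_13(n) is the largest exponent k such that 13^k divides n. Factor out: 31 = 13^0 · 31. (Sign doesn't affect v_p.) So v_13(31) = 0.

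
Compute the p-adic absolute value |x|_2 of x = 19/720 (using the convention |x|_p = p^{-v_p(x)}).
|19/720|_2 = 16

Step 1 — compute v_2(x) by factoring powers of 2 out of the numerator and denominator: v_2(19/720) = -4. Step 2 — apply |x|_p = p^{-v_p(x)} = 2^{4} = 16.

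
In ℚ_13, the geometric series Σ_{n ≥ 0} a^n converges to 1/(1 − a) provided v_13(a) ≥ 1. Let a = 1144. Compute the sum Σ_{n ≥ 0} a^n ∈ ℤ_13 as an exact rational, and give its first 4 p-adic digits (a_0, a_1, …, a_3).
Σ a^n = 1/(1 − a) = -1/1143;  first 4 digits = (1, 10, 2, 10)

v_13(a) = 1 ≥ 1, so the series converges in ℤ_13 to 1/(1 − a) = 1/(1 − 1144) = -1/1143. Expand this rational in ℤ_13: compute digits iteratively via d_i = x_i mod 13, x_{i+1} = (x_i − d_i)/13. The first 4 digits are (1, 10, 2, 10).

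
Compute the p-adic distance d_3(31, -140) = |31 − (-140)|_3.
d_3(31, -140) = 1/9

Step 1 — x − y = 31 − (-140) = 171. Step 2 — v_3(171) = 2 (factor: 171 = (3^2 · 19); the sign does not affect v_p). Step 3 — |x − y|_3 = 3^{-2} = 1/9.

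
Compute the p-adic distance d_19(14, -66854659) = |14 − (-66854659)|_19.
d_19(14, -66854659) = 1/2476099

Step 1 — x − y = 14 − (-66854659) = 66854673. Step 2 — v_19(66854673) = 5 (factor: 66854673 = (19^5 · 27); the sign does not affect v_p). Step 3 — |x − y|_19 = 19^{-5} = 1/2476099.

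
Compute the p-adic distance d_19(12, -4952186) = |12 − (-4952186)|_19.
d_19(12, -4952186) = 1/2476099

Step 1 — x − y = 12 − (-4952186) = 4952198. Step 2 — v_19(4952198) = 5 (factor: 4952198 = (19^5 · 2); the sign does not affect v_p). Step 3 — |x − y|_19 = 19^{-5} = 1/2476099.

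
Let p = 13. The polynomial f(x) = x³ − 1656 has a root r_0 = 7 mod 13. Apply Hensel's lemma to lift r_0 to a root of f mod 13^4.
r_3 = 18207 (mod 28561)

Hensel: r_{i+1} = r_i − f(r_i)/f′(r_i) mod 13^{i+2}, where f′(x) = 3x². Iterate:
  r_0 = 7 (mod 13)
  r_1 = 124 (mod 169)
  r_2 = 631 (mod 2197)
  r_3 = 18207 (mod 28561)
Final: r = 18207 with f(r) ≡ 0 mod 13^4.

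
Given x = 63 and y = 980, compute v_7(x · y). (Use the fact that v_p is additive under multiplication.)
v_7(61740) = 3

v_p(x) = 1 (factor: 63 = 7^1 · 9); v_p(y) = 2 (factor: 980 = 7^2 · 20). Additivity: v_p(xy) = v_p(x) + v_p(y) = 1 + 2 = 3. (Direct check: xy = 61740 = 7^3 · (180).)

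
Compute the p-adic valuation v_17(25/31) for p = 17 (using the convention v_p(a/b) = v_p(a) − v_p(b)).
v_17(25/31) = 0

Factor powers of 17 from the numerator and denominator of the reduced fraction: 25 = 17^0 · 25 and 31 = 17^0 · 31. Apply v_p(a/b) = v_p(a) − v_p(b): v_17(25/31) = 0 − 0 = 0.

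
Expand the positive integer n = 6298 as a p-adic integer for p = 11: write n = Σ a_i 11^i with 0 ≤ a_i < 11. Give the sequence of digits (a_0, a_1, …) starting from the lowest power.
(a_0, a_1, …) = (6, 0, 8, 4)

Repeated division by 11 gives the digits low-to-high: 6298 = 6 + 8·11^2 + 4·11^3. Digit sequence: (6, 0, 8, 4).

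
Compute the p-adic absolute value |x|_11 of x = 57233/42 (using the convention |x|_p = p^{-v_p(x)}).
|57233/42|_11 = 1/1331

Step 1 — compute v_11(x) by factoring powers of 11 out of the numerator and denominator: v_11(57233/42) = 3. Step 2 — apply |x|_p = p^{-v_p(x)} = 11^{-3} = 1/1331.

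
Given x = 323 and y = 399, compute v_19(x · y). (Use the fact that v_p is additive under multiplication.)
v_19(128877) = 2

v_p(x) = 1 (factor: 323 = 19^1 · 17); v_p(y) = 1 (factor: 399 = 19^1 · 21). Additivity: v_p(xy) = v_p(x) + v_p(y) = 1 + 1 = 2. (Direct check: xy = 128877 = 19^2 · (357).)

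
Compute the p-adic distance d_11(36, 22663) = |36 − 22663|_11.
d_11(36, 22663) = 1/1331

Step 1 — x − y = 36 − 22663 = -22627. Step 2 — v_11(-22627) = 3 (factor: -22627 = −(11^3 · 17); the sign does not affect v_p). Step 3 — |x − y|_11 = 11^{-3} = 1/1331.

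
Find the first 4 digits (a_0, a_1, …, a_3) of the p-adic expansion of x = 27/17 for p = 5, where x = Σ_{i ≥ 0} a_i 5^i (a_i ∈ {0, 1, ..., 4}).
(a_0, …, a_3) = (1, 1, 1, 3)

v_5(27/17) = 0 (numerator and denominator both coprime to 5), so x ∈ ℤ_5^×. Compute digits iteratively via a_i = x_i mod 5, x_{i+1} = (x_i − a_i)/5, with x_0 = x:
  x_0 = 27/17;  a_0 = 1;  x_1 = (x_0 − 1)/5 = 2/17
  x_1 = 2/17;  a_1 = 1;  x_2 = (x_1 − 1)/5 = -3/17
  x_2 = -3/17;  a_2 = 1;  x_3 = (x_2 − 1)/5 = -4/17
  x_3 = -4/17;  a_3 = 3;  x_4 = (x_3 − 3)/5 = -11/17
Digits: (1, 1, 1, 3).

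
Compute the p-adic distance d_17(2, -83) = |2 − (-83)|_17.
d_17(2, -83) = 1/17

Step 1 — x − y = 2 − (-83) = 85. Step 2 — v_17(85) = 1 (factor: 85 = (17^1 · 5); the sign does not affect v_p). Step 3 — |x − y|_17 = 17^{-1} = 1/17.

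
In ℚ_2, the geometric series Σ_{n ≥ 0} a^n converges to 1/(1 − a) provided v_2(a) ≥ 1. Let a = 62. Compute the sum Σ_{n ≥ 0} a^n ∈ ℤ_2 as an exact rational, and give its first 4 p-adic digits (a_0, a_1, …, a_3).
Σ a^n = 1/(1 − a) = -1/61;  first 4 digits = (1, 1, 0, 1)

v_2(a) = 1 ≥ 1, so the series converges in ℤ_2 to 1/(1 − a) = 1/(1 − 62) = -1/61. Expand this rational in ℤ_2: compute digits iteratively via d_i = x_i mod 2, x_{i+1} = (x_i − d_i)/2. The first 4 digits are (1, 1, 0, 1).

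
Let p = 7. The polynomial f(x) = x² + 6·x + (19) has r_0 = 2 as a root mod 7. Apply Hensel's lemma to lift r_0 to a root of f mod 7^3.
r_2 = 23 (mod 343)

Hensel: r_{i+1} = r_i − f(r_i)·(f′(r_i))^{-1} mod 7^{i+2}, f′(x) = 2x + 6. Iterate:
  r_0 = 2 (mod 7)
  r_1 = 23 (mod 49)
  r_2 = 23 (mod 343)
Final: r = 23 satisfies f(r) ≡ 0 mod 7^3.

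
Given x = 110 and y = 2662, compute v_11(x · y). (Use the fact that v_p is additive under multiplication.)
v_11(292820) = 4

v_p(x) = 1 (factor: 110 = 11^1 · 10); v_p(y) = 3 (factor: 2662 = 11^3 · 2). Additivity: v_p(xy) = v_p(x) + v_p(y) = 1 + 3 = 4. (Direct check: xy = 292820 = 11^4 · (20).)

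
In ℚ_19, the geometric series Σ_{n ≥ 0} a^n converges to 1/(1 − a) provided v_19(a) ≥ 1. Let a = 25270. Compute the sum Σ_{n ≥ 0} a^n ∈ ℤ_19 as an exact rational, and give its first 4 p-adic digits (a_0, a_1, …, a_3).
Σ a^n = 1/(1 − a) = -1/25269;  first 4 digits = (1, 0, 13, 3)

v_19(a) = 2 ≥ 1, so the series converges in ℤ_19 to 1/(1 − a) = 1/(1 − 25270) = -1/25269. Expand this rational in ℤ_19: compute digits iteratively via d_i = x_i mod 19, x_{i+1} = (x_i − d_i)/19. The first 4 digits are (1, 0, 13, 3).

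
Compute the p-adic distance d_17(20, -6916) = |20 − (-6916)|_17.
d_17(20, -6916) = 1/289

Step 1 — x − y = 20 − (-6916) = 6936. Step 2 — v_17(6936) = 2 (factor: 6936 = (17^2 · 24); the sign does not affect v_p). Step 3 — |x − y|_17 = 17^{-2} = 1/289.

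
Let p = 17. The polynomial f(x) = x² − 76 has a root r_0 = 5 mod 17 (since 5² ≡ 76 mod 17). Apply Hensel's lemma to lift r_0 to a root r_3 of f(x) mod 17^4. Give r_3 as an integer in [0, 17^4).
r_3 = 76046 (mod 83521)

Hensel's recurrence: r_{i+1} = r_i − f(r_i)·(f′(r_i))^{-1} mod 17^{i+2}, with f′(x) = 2x. Iterate:
  r_0 = 5 (mod 17)
  r_1 = 39 (mod 289)
  r_2 = 2351 (mod 4913)
  r_3 = 76046 (mod 83521)
Final: r_3 = 76046, and one checks f(r_3) ≡ 0 mod 17^4.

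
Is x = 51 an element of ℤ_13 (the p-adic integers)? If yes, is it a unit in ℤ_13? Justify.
x ∈ ℤ_13^× (unit); v_13(x) = 0

ℤ_13 = {x ∈ ℚ_13 : v_13(x) ≥ 0} and ℤ_13^× = {x ∈ ℤ_13 : v_13(x) = 0}. Here v_13(51) = v_13(num) − v_13(den) = 0; compare against these criteria.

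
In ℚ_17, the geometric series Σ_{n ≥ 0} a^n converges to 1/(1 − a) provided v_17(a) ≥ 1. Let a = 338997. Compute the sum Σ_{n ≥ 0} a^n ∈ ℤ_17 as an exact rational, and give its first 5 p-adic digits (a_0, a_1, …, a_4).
Σ a^n = 1/(1 − a) = -1/338996;  first 5 digits = (1, 0, 0, 1, 4)

v_17(a) = 3 ≥ 1, so the series converges in ℤ_17 to 1/(1 − a) = 1/(1 − 338997) = -1/338996. Expand this rational in ℤ_17: compute digits iteratively via d_i = x_i mod 17, x_{i+1} = (x_i − d_i)/17. The first 5 digits are (1, 0, 0, 1, 4).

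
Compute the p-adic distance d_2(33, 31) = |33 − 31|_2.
d_2(33, 31) = 1/2

Step 1 — x − y = 33 − 31 = 2. Step 2 — v_2(2) = 1 (factor: 2 = (2^1 · 1); the sign does not affect v_p). Step 3 — |x − y|_2 = 2^{-1} = 1/2.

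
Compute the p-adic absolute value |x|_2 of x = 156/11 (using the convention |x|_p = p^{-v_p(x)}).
|156/11|_2 = 1/4

Step 1 — compute v_2(x) by factoring powers of 2 out of the numerator and denominator: v_2(156/11) = 2. Step 2 — apply |x|_p = p^{-v_p(x)} = 2^{-2} = 1/4.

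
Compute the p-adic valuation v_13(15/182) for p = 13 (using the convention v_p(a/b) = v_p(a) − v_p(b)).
v_13(15/182) = -1

Factor powers of 13 from the numerator and denominator of the reduced fraction: 15 = 13^0 · 15 and 182 = 13^1 · 14. Apply v_p(a/b) = v_p(a) − v_p(b): v_13(15/182) = 0 − 1 = -1.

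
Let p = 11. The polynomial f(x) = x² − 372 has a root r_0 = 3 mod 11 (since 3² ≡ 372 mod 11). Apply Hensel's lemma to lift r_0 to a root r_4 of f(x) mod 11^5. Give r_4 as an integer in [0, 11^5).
r_4 = 153794 (mod 161051)

Hensel's recurrence: r_{i+1} = r_i − f(r_i)·(f′(r_i))^{-1} mod 11^{i+2}, with f′(x) = 2x. Iterate:
  r_0 = 3 (mod 11)
  r_1 = 3 (mod 121)
  r_2 = 729 (mod 1331)
  r_3 = 7384 (mod 14641)
  r_4 = 153794 (mod 161051)
Final: r_4 = 153794, and one checks f(r_4) ≡ 0 mod 11^5.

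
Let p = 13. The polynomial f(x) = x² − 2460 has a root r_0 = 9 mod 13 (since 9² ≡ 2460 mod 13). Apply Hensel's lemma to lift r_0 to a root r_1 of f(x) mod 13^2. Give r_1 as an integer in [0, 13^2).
r_1 = 113 (mod 169)

Hensel's recurrence: r_{i+1} = r_i − f(r_i)·(f′(r_i))^{-1} mod 13^{i+2}, with f′(x) = 2x. Iterate:
  r_0 = 9 (mod 13)
  r_1 = 113 (mod 169)
Final: r_1 = 113, and one checks f(r_1) ≡ 0 mod 13^2.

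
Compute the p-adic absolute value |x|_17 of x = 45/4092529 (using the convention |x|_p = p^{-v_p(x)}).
|45/4092529|_17 = 83521

Step 1 — compute v_17(x) by factoring powers of 17 out of the numerator and denominator: v_17(45/4092529) = -4. Step 2 — apply |x|_p = p^{-v_p(x)} = 17^{4} = 83521.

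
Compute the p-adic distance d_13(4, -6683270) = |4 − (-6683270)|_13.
d_13(4, -6683270) = 1/371293

Step 1 — x − y = 4 − (-6683270) = 6683274. Step 2 — v_13(6683274) = 5 (factor: 6683274 = (13^5 · 18); the sign does not affect v_p). Step 3 — |x − y|_13 = 13^{-5} = 1/371293.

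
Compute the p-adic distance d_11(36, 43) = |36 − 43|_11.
d_11(36, 43) = 1

Step 1 — x − y = 36 − 43 = -7. Step 2 — v_11(-7) = 0 (factor: -7 = −(11^0 · 7); the sign does not affect v_p). Step 3 — |x − y|_11 = 11^{0} = 1.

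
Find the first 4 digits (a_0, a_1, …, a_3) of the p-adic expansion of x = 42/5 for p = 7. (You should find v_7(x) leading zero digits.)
(a_0, …, a_3) = (0, 4, 1, 4)

v_7(42/5) = 1, so a_0 = ... = a_0 = 0. Factor out: x = 7^1 · u with u = 6/5 a unit in ℤ_7. Expand u iteratively via a_{v+i} = u_i mod 7, u_{i+1} = (u_i − a_{v+i})/7:
  u_0 = 6/5;  a_1 = 4;  u_1 = (u_0 − 4)/7 = -2/5
  u_1 = -2/5;  a_2 = 1;  u_2 = (u_1 − 1)/7 = -1/5
  u_2 = -1/5;  a_3 = 4;  u_3 = (u_2 − 4)/7 = -3/5
Digits: (0, 4, 1, 4).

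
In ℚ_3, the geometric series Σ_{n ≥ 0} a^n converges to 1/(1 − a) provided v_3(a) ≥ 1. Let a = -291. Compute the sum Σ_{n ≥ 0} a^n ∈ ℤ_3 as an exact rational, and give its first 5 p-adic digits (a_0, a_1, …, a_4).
Σ a^n = 1/(1 − a) = 1/292;  first 5 digits = (1, 2, 1, 1, 1)

v_3(a) = 1 ≥ 1, so the series converges in ℤ_3 to 1/(1 − a) = 1/(1 − (-291)) = 1/292. Expand this rational in ℤ_3: compute digits iteratively via d_i = x_i mod 3, x_{i+1} = (x_i − d_i)/3. The first 5 digits are (1, 2, 1, 1, 1).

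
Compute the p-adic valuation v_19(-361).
v_19(-361) = 2

v_19(n) is the largest exponent k such that 19^k divides n. Factor out: -361 = -19^2 · 1. (Sign doesn't affect v_p.) So v_19(-361) = 2.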